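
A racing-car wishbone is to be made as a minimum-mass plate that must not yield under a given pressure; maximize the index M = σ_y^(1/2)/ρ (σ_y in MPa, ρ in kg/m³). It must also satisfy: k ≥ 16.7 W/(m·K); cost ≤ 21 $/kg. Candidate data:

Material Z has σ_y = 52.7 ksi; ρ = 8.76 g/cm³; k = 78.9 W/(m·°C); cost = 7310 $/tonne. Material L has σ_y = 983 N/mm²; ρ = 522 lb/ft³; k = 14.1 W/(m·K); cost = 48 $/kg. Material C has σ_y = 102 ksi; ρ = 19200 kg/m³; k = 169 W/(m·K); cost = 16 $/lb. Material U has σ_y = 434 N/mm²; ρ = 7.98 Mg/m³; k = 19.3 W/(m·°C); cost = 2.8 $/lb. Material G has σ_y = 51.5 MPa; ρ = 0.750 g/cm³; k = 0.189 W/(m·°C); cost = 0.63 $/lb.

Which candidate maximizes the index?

material U

Screen on constraints: k ≥ 16.7 W/(m·K); cost ≤ 21 $/kg. Survivors: material Z, material U.
Convert each candidate to consistent units, then evaluate M:
  material Z: σ_y = 363.4 MPa, ρ = 8760 kg/m³
  material U: σ_y = 434.0 MPa, ρ = 7980 kg/m³
  material U: M = 2.61×10⁻³
  material Z: M = 2.18×10⁻³
Material U ranks first.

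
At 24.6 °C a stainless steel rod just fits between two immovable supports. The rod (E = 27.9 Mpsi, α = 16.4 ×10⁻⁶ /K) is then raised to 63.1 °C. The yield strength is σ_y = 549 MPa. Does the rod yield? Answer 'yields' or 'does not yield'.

does not yield

E = 27.9 Mpsi = 192.4 GPa.
ΔT = 38.50 K. Constrained thermal stress σ = E·α·ΔT = 192.4×10³ MPa × 16.4×10⁻⁶ × 38.50 = 121 MPa (compressive).
Compare to σ_y = 549 MPa: σ < σ_y, so it does not yield.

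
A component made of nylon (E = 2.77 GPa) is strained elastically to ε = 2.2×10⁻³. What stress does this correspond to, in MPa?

6.09 MPa

σ = E·ε = 2770 MPa × 2.2×10⁻³ = 6.09 MPa.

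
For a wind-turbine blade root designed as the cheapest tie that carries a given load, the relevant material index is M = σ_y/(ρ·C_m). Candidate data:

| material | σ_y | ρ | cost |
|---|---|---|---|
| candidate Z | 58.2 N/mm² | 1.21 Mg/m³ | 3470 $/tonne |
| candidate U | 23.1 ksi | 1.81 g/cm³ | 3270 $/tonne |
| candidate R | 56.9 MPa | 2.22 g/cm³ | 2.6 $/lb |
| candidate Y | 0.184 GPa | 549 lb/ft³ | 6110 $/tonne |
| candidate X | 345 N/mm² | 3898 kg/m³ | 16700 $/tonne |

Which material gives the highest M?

candidate U

Convert each candidate to consistent units, then evaluate M:
  candidate Z: σ_y = 58.20 MPa, ρ = 1210 kg/m³, cost = 3.470 $/kg
  candidate U: σ_y = 159.3 MPa, ρ = 1810 kg/m³, cost = 3.270 $/kg
  candidate R: σ_y = 56.90 MPa, ρ = 2220 kg/m³, cost = 5.732 $/kg
  candidate Y: σ_y = 184.0 MPa, ρ = 8794 kg/m³, cost = 6.110 $/kg
  candidate X: σ_y = 345.0 MPa, ρ = 3898 kg/m³, cost = 16.70 $/kg
  candidate U: M = 26.9 kN·m per $
  candidate Z: M = 13.9 kN·m per $
  candidate X: M = 5.30 kN·m per $
  candidate R: M = 4.47 kN·m per $
  candidate Y: M = 3.42 kN·m per $
Candidate U ranks first.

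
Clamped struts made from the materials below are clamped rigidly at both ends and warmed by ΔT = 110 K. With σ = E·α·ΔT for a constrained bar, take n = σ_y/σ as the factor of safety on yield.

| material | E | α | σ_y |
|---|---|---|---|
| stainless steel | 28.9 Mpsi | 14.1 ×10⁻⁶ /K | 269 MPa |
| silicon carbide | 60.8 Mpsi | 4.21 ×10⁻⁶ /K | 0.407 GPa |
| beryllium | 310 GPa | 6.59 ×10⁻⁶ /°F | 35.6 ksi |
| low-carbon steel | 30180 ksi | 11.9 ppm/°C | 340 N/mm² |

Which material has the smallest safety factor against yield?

With everything in SI (GPa, ×10⁻⁶/K, MPa):
  stainless steel: E = 199.3, α = 14.1, σ_y = 269.0 → σ = 309 MPa, n = 0.870
  silicon carbide: E = 419.2, α = 4.21, σ_y = 407.0 → σ = 194 MPa, n = 2.10
  beryllium: E = 310.0, α = 11.9, σ_y = 245.5 → σ = 404 MPa, n = 0.607
  low-carbon steel: E = 208.1, α = 11.9, σ_y = 340.0 → σ = 272 MPa, n = 1.25
The minimum is beryllium at n = 0.607.

beryllium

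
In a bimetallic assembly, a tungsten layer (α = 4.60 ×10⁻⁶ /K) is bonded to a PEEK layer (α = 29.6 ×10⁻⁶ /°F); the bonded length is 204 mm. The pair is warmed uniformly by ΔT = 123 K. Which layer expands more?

PEEK

PEEK: α = 29.6×10⁻⁶/°F × 9/5 = 53.3×10⁻⁶/K.
α(tungsten) = 4.60×10⁻⁶/K vs α(PEEK) = 53.3×10⁻⁶/K.
Higher α expands more for the same ΔT: PEEK.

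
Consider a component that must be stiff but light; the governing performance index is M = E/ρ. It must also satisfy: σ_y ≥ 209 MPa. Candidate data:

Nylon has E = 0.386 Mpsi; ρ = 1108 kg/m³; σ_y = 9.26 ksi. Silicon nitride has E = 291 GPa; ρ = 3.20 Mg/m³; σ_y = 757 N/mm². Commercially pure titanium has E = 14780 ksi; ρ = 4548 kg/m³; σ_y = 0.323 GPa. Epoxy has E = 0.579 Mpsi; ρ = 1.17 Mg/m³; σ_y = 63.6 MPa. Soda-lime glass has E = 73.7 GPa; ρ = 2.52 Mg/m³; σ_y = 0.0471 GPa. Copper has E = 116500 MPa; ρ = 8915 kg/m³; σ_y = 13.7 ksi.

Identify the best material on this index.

silicon nitride

Screen on constraints: σ_y ≥ 209 MPa. Survivors: silicon nitride, commercially pure titanium.
Convert each candidate to consistent units, then evaluate M:
  silicon nitride: E = 291.0 GPa, ρ = 3200 kg/m³
  commercially pure titanium: E = 101.9 GPa, ρ = 4548 kg/m³
  silicon nitride: M = 90.9 MN·m/kg
  commercially pure titanium: M = 22.4 MN·m/kg
Highest index: silicon nitride.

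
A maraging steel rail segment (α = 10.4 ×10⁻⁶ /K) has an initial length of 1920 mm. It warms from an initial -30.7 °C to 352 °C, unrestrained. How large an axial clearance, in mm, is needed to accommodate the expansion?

7.64 mm

ΔT = 352 − (-30.7) = 382.7 K.
ΔL = α·L₀·ΔT = 10.4×10⁻⁶ × 1920 mm × 382.7 K = 7.64 mm.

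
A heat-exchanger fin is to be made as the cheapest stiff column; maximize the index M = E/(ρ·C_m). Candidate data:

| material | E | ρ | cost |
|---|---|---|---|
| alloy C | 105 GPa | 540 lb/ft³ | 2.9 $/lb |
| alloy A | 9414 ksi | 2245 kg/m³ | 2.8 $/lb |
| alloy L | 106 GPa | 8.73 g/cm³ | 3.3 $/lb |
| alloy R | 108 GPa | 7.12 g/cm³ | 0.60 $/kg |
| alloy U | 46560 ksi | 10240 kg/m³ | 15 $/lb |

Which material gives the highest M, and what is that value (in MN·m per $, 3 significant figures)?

alloy R, M = 25.3 MN·m per $

Putting every candidate on a common basis:
  alloy C: E = 105.0 GPa, ρ = 8650 kg/m³, cost = 6.393 $/kg
  alloy A: E = 64.91 GPa, ρ = 2245 kg/m³, cost = 6.173 $/kg
  alloy L: E = 106.0 GPa, ρ = 8730 kg/m³, cost = 7.275 $/kg
  alloy R: E = 108.0 GPa, ρ = 7120 kg/m³, cost = 0.6000 $/kg
  alloy U: E = 321.0 GPa, ρ = 10240 kg/m³, cost = 33.07 $/kg
  alloy R: M = 25.3 MN·m per $
  alloy A: M = 4.68 MN·m per $
  alloy C: M = 1.90 MN·m per $
  alloy L: M = 1.67 MN·m per $
  alloy U: M = 0.948 MN·m per $
Highest index: alloy R.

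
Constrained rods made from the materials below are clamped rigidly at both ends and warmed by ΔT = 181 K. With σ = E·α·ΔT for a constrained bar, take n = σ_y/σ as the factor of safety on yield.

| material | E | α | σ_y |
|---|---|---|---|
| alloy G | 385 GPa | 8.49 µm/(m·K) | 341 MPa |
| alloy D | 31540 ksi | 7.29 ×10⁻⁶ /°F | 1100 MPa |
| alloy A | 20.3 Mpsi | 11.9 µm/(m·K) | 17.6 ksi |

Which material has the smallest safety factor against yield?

alloy A

Converting E to GPa, α to ×10⁻⁶/K, σ_y to MPa, then σ and n for each:
  alloy G: E = 385.0, α = 8.49, σ_y = 341.0 → σ = 592 MPa, n = 0.576
  alloy D: E = 217.5, α = 13.1, σ_y = 1100 → σ = 516 MPa, n = 2.13
  alloy A: E = 140.0, α = 11.9, σ_y = 121.3 → σ = 301 MPa, n = 0.403
Smallest n: alloy A with n = 0.403.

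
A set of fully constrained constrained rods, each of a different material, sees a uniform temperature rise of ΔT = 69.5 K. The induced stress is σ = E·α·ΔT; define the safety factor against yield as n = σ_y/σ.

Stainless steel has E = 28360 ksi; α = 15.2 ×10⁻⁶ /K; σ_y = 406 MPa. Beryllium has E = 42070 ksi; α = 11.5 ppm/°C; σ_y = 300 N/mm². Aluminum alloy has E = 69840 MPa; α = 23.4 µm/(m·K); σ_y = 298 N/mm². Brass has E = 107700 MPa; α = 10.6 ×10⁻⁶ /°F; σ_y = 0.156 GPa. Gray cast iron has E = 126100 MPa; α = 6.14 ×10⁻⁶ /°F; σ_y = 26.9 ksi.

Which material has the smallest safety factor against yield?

Converting E to GPa, α to ×10⁻⁶/K, σ_y to MPa, then σ and n for each:
  stainless steel: E = 195.5, α = 15.2, σ_y = 406.0 → σ = 207 MPa, n = 1.97
  beryllium: E = 290.1, α = 11.5, σ_y = 300.0 → σ = 232 MPa, n = 1.29
  aluminum alloy: E = 69.84, α = 23.4, σ_y = 298.0 → σ = 114 MPa, n = 2.62
  brass: E = 107.7, α = 19.1, σ_y = 156.0 → σ = 143 MPa, n = 1.09
  gray cast iron: E = 126.1, α = 11.1, σ_y = 185.5 → σ = 96.9 MPa, n = 1.91
Brass has the lowest safety factor, n = 1.09.

brass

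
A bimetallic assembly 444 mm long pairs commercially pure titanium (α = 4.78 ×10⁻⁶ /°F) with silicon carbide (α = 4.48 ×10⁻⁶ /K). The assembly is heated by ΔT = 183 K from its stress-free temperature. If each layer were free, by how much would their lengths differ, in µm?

335 µm

commercially pure titanium: α = 4.78×10⁻⁶/°F × 9/5 = 8.60×10⁻⁶/K.
Δα = |8.60 − 4.48|×10⁻⁶/K = 4.12×10⁻⁶/K.
ΔL_mismatch = Δα·L·ΔT = 4.12×10⁻⁶ × 444.0 mm × 183.0 K = 335 µm.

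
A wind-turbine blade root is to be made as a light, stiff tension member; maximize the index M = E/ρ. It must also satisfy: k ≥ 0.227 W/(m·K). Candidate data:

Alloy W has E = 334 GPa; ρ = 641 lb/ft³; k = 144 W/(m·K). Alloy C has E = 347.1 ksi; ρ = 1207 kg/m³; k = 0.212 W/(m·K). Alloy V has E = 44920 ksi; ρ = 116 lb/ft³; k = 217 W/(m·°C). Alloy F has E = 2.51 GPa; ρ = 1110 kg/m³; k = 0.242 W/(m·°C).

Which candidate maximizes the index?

Screen on constraints: k ≥ 0.227 W/(m·K). Survivors: alloy W, alloy V, alloy F.
Putting every candidate on a common basis:
  alloy W: E = 334.0 GPa, ρ = 10270 kg/m³
  alloy V: E = 309.7 GPa, ρ = 1858 kg/m³
  alloy F: E = 2.510 GPa, ρ = 1110 kg/m³
  alloy V: M = 167 MN·m/kg
  alloy W: M = 32.5 MN·m/kg
  alloy F: M = 2.26 MN·m/kg
Highest index: alloy V.

alloy V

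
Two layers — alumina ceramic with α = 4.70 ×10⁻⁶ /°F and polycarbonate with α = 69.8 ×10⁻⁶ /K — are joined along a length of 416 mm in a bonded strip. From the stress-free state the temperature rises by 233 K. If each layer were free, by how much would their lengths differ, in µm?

5950 µm

alumina ceramic: α = 4.70×10⁻⁶/°F × 9/5 = 8.46×10⁻⁶/K.
Δα = |8.46 − 69.8|×10⁻⁶/K = 61.3×10⁻⁶/K.
ΔL_mismatch = Δα·L·ΔT = 61.3×10⁻⁶ × 416.0 mm × 233.0 K = 5950 µm.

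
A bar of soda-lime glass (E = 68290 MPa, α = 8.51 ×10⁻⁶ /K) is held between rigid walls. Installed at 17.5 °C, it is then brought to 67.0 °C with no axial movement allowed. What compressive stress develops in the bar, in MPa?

28.8 MPa

E = 68290 MPa = 68.29 GPa.
ΔT = 49.50 K. Constrained thermal stress σ = E·α·ΔT = 68.29×10³ MPa × 8.51×10⁻⁶ × 49.50 = 28.8 MPa (compressive).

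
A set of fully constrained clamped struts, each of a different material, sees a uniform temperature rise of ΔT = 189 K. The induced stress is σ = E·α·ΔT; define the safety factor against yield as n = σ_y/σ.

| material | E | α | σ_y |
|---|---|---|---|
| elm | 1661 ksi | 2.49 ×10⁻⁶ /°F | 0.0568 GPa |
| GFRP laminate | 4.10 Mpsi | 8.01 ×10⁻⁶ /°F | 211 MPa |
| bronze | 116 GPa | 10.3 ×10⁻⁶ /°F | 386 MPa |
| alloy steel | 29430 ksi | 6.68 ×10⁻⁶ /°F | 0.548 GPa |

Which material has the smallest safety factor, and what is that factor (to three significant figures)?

bronze, n = 0.950

With everything in SI (GPa, ×10⁻⁶/K, MPa):
  elm: E = 11.45, α = 4.48, σ_y = 56.80 → σ = 9.70 MPa, n = 5.85
  GFRP laminate: E = 28.27, α = 14.4, σ_y = 211.0 → σ = 77.0 MPa, n = 2.74
  bronze: E = 116.0, α = 18.5, σ_y = 386.0 → σ = 406 MPa, n = 0.950
  alloy steel: E = 202.9, α = 12.0, σ_y = 548.0 → σ = 461 MPa, n = 1.19
Smallest n: bronze with n = 0.950.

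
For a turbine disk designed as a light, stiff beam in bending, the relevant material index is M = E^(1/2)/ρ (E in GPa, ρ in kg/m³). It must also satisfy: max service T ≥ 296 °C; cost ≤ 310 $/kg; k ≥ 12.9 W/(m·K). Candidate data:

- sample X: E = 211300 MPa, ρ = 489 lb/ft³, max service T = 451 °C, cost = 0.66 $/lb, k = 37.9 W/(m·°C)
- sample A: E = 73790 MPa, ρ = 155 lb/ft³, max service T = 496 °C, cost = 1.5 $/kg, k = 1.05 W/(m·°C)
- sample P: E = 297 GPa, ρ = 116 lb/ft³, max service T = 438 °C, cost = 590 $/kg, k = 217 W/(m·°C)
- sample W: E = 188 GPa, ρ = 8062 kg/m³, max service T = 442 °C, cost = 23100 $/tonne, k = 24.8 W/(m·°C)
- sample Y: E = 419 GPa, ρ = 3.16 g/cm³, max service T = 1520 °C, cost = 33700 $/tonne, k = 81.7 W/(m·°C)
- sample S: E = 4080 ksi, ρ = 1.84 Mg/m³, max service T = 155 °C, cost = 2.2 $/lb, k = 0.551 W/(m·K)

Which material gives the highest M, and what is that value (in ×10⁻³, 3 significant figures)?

Screen on constraints: max service T ≥ 296 °C; cost ≤ 310 $/kg; k ≥ 12.9 W/(m·K). Survivors: sample X, sample W, sample Y.
After converting to SI:
  sample X: E = 211.3 GPa, ρ = 7833 kg/m³
  sample W: E = 188.0 GPa, ρ = 8062 kg/m³
  sample Y: E = 419.0 GPa, ρ = 3160 kg/m³
  sample Y: M = 6.48×10⁻³
  sample X: M = 1.86×10⁻³
  sample W: M = 1.70×10⁻³
Sample Y has the largest M.

sample Y, M = 6.48×10⁻³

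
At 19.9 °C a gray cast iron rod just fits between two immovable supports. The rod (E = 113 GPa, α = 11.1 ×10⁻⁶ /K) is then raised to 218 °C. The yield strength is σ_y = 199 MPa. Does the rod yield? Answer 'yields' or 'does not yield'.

yields

ΔT = 198.1 K. Constrained thermal stress σ = E·α·ΔT = 113.0×10³ MPa × 11.1×10⁻⁶ × 198.1 = 248 MPa (compressive).
Compare to σ_y = 199 MPa: σ ≥ σ_y, so it yields.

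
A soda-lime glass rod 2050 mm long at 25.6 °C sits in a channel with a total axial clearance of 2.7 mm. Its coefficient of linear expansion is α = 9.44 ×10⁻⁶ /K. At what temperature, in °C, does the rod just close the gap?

165 °C

α·L₀·ΔT = 2.7 mm ⇒ ΔT = 2.7 / (9.44×10⁻⁶ × 2050.0) = 139.5 K.
T = 25.6 + 139.5 = 165.1 °C.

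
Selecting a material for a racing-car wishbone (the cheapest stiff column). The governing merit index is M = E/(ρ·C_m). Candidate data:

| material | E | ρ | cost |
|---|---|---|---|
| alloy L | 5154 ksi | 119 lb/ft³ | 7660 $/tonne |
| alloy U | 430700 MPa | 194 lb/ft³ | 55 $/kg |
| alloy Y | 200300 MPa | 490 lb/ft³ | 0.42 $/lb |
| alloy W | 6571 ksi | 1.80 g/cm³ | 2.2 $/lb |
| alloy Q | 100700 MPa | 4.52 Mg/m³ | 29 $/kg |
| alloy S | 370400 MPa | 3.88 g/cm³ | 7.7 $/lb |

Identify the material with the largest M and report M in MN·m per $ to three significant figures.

alloy Y, M = 27.6 MN·m per $

Convert each candidate to consistent units, then evaluate M:
  alloy L: E = 35.54 GPa, ρ = 1906 kg/m³, cost = 7.660 $/kg
  alloy U: E = 430.7 GPa, ρ = 3108 kg/m³, cost = 55.00 $/kg
  alloy Y: E = 200.3 GPa, ρ = 7849 kg/m³, cost = 0.9259 $/kg
  alloy W: E = 45.31 GPa, ρ = 1800 kg/m³, cost = 4.850 $/kg
  alloy Q: E = 100.7 GPa, ρ = 4520 kg/m³, cost = 29.00 $/kg
  alloy S: E = 370.4 GPa, ρ = 3880 kg/m³, cost = 16.98 $/kg
  alloy Y: M = 27.6 MN·m per $
  alloy S: M = 5.62 MN·m per $
  alloy W: M = 5.19 MN·m per $
  alloy U: M = 2.52 MN·m per $
  alloy L: M = 2.43 MN·m per $
  alloy Q: M = 0.768 MN·m per $
Alloy Y ranks first.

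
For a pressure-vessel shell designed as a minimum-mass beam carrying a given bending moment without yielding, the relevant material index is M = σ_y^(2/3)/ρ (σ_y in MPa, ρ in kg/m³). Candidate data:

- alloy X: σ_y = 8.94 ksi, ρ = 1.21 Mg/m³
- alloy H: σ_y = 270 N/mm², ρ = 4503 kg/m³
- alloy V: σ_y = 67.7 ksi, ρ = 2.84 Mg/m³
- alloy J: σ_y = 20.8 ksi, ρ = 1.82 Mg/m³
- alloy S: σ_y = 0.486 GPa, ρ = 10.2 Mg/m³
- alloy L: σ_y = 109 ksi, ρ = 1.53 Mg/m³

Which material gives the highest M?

Convert each candidate to consistent units, then evaluate M:
  alloy X: σ_y = 61.64 MPa, ρ = 1210 kg/m³
  alloy H: σ_y = 270.0 MPa, ρ = 4503 kg/m³
  alloy V: σ_y = 466.8 MPa, ρ = 2840 kg/m³
  alloy J: σ_y = 143.4 MPa, ρ = 1820 kg/m³
  alloy S: σ_y = 486.0 MPa, ρ = 10200 kg/m³
  alloy L: σ_y = 751.5 MPa, ρ = 1530 kg/m³
  alloy L: M = 54.0×10⁻³
  alloy V: M = 21.2×10⁻³
  alloy J: M = 15.1×10⁻³
  alloy X: M = 12.9×10⁻³
  alloy H: M = 9.28×10⁻³
  alloy S: M = 6.06×10⁻³
Alloy L has the largest M.

alloy L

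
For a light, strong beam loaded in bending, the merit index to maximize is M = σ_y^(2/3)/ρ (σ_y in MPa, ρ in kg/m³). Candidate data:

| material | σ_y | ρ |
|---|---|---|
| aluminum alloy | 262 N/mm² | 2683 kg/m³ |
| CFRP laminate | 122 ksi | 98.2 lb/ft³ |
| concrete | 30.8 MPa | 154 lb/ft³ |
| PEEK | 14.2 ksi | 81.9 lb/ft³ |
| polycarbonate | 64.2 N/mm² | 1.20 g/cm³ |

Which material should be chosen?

CFRP laminate

Convert each candidate to consistent units, then evaluate M:
  aluminum alloy: σ_y = 262.0 MPa, ρ = 2683 kg/m³
  CFRP laminate: σ_y = 841.2 MPa, ρ = 1573 kg/m³
  concrete: σ_y = 30.80 MPa, ρ = 2467 kg/m³
  PEEK: σ_y = 97.91 MPa, ρ = 1312 kg/m³
  polycarbonate: σ_y = 64.20 MPa, ρ = 1200 kg/m³
  CFRP laminate: M = 56.6×10⁻³
  PEEK: M = 16.2×10⁻³
  aluminum alloy: M = 15.3×10⁻³
  polycarbonate: M = 13.4×10⁻³
  concrete: M = 3.98×10⁻³
The maximum is for CFRP laminate.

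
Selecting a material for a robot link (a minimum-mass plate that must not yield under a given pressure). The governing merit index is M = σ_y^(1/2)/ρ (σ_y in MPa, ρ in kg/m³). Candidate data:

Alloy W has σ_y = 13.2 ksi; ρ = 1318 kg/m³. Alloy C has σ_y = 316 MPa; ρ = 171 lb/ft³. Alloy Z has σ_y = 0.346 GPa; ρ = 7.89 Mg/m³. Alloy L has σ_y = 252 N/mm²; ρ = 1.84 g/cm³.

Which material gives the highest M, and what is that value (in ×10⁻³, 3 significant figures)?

Normalizing units and computing the index:
  alloy W: σ_y = 91.01 MPa, ρ = 1318 kg/m³
  alloy C: σ_y = 316.0 MPa, ρ = 2739 kg/m³
  alloy Z: σ_y = 346.0 MPa, ρ = 7890 kg/m³
  alloy L: σ_y = 252.0 MPa, ρ = 1840 kg/m³
  alloy L: M = 8.63×10⁻³
  alloy W: M = 7.24×10⁻³
  alloy C: M = 6.49×10⁻³
  alloy Z: M = 2.36×10⁻³
Alloy L ranks first.

alloy L, M = 8.63×10⁻³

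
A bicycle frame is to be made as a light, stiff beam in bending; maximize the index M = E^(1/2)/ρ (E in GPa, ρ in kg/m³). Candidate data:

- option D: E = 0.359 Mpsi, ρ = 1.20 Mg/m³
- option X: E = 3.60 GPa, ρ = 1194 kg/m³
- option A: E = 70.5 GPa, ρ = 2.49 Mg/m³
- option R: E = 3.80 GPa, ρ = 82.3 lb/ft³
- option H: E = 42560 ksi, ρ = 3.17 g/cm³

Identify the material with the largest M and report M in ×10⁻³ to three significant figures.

option H, M = 5.40×10⁻³

Normalizing units and computing the index:
  option D: E = 2.475 GPa, ρ = 1200 kg/m³
  option X: E = 3.600 GPa, ρ = 1194 kg/m³
  option A: E = 70.50 GPa, ρ = 2490 kg/m³
  option R: E = 3.800 GPa, ρ = 1318 kg/m³
  option H: E = 293.4 GPa, ρ = 3170 kg/m³
  option H: M = 5.40×10⁻³
  option A: M = 3.37×10⁻³
  option X: M = 1.59×10⁻³
  option R: M = 1.48×10⁻³
  option D: M = 1.31×10⁻³
Highest index: option H.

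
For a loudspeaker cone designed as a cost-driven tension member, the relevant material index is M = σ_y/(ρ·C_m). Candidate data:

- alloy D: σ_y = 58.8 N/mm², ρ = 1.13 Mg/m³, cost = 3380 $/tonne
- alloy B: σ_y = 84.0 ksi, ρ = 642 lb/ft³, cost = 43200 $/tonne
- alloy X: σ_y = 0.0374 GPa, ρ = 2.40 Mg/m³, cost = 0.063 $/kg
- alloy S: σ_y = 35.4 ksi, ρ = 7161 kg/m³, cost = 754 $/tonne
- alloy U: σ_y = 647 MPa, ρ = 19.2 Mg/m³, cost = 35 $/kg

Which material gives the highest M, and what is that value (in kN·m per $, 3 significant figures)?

alloy X, M = 247 kN·m per $

Putting every candidate on a common basis:
  alloy D: σ_y = 58.80 MPa, ρ = 1130 kg/m³, cost = 3.380 $/kg
  alloy B: σ_y = 579.2 MPa, ρ = 10280 kg/m³, cost = 43.20 $/kg
  alloy X: σ_y = 37.40 MPa, ρ = 2400 kg/m³, cost = 0.06300 $/kg
  alloy S: σ_y = 244.1 MPa, ρ = 7161 kg/m³, cost = 0.7540 $/kg
  alloy U: σ_y = 647.0 MPa, ρ = 19200 kg/m³, cost = 35.00 $/kg
  alloy X: M = 247 kN·m per $
  alloy S: M = 45.2 kN·m per $
  alloy D: M = 15.4 kN·m per $
  alloy B: M = 1.30 kN·m per $
  alloy U: M = 0.963 kN·m per $
Highest index: alloy X.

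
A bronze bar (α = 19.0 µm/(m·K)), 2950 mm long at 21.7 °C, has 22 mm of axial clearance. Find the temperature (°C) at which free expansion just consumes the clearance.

α·L₀·ΔT = 22.0 mm ⇒ ΔT = 22.0 / (19.0×10⁻⁶ × 2950.0) = 392.5 K.
T = 21.7 + 392.5 = 414.2 °C.

414 °C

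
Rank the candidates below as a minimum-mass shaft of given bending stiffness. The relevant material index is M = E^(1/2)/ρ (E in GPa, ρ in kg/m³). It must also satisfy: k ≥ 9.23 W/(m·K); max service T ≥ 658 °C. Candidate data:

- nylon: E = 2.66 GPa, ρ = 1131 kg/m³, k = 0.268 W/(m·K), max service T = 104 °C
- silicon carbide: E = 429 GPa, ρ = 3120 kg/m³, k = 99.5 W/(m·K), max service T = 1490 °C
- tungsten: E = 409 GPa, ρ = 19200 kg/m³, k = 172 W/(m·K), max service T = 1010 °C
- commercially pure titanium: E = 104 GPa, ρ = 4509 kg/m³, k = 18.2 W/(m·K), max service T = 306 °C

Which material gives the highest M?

silicon carbide

Screen on constraints: k ≥ 9.23 W/(m·K); max service T ≥ 658 °C. Survivors: silicon carbide, tungsten.
Evaluate M for each candidate:
  silicon carbide: M = 6.64×10⁻³
  tungsten: M = 1.05×10⁻³
Highest index: silicon carbide.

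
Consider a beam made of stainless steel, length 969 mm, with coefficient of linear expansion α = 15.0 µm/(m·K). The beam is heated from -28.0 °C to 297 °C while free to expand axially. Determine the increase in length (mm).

ΔT = 297 − (-28.0) = 325.0 K.
ΔL = α·L₀·ΔT = 15.0×10⁻⁶ × 969 mm × 325.0 K = 4.72 mm.

4.72 mm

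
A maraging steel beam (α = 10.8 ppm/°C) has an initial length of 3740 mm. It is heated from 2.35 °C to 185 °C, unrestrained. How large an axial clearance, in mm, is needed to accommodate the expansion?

7.38 mm

ΔT = 185 − 2.35 = 182.7 K.
ΔL = α·L₀·ΔT = 10.8×10⁻⁶ × 3740 mm × 182.7 K = 7.38 mm.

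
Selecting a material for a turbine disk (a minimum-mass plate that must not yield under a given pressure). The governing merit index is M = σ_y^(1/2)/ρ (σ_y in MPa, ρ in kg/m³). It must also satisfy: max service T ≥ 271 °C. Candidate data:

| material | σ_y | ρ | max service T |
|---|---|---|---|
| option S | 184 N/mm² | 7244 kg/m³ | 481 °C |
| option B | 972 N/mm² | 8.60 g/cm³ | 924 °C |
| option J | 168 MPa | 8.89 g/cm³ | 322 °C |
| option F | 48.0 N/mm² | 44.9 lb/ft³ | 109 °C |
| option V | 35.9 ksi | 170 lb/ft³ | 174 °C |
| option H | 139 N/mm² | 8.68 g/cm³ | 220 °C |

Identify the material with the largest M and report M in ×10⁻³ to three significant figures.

option B, M = 3.63×10⁻³

Screen on constraints: max service T ≥ 271 °C. Survivors: option S, option B, option J.
Normalizing units and computing the index:
  option S: σ_y = 184.0 MPa, ρ = 7244 kg/m³
  option B: σ_y = 972.0 MPa, ρ = 8600 kg/m³
  option J: σ_y = 168.0 MPa, ρ = 8890 kg/m³
  option B: M = 3.63×10⁻³
  option S: M = 1.87×10⁻³
  option J: M = 1.46×10⁻³
Option B has the largest M.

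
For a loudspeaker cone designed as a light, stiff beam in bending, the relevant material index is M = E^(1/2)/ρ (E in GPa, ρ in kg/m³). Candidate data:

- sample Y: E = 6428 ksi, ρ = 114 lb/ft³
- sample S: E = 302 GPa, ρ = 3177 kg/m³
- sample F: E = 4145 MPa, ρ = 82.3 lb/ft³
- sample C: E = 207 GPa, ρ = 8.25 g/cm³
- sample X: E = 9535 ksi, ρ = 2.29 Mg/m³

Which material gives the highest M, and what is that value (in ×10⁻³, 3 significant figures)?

sample S, M = 5.47×10⁻³

In SI units:
  sample Y: E = 44.32 GPa, ρ = 1826 kg/m³
  sample S: E = 302.0 GPa, ρ = 3177 kg/m³
  sample F: E = 4.145 GPa, ρ = 1318 kg/m³
  sample C: E = 207.0 GPa, ρ = 8250 kg/m³
  sample X: E = 65.74 GPa, ρ = 2290 kg/m³
  sample S: M = 5.47×10⁻³
  sample Y: M = 3.65×10⁻³
  sample X: M = 3.54×10⁻³
  sample C: M = 1.74×10⁻³
  sample F: M = 1.54×10⁻³
Sample S has the largest M.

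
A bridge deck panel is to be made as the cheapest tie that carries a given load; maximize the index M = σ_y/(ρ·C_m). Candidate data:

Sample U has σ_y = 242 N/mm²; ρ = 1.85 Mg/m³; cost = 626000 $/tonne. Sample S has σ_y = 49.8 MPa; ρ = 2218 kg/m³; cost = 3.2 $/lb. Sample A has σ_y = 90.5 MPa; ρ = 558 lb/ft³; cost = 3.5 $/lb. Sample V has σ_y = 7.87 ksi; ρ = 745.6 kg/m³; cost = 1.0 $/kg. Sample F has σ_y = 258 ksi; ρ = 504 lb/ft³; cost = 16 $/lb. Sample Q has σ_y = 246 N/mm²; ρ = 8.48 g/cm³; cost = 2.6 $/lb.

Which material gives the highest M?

Convert each candidate to consistent units, then evaluate M:
  sample U: σ_y = 242.0 MPa, ρ = 1850 kg/m³, cost = 626.0 $/kg
  sample S: σ_y = 49.80 MPa, ρ = 2218 kg/m³, cost = 7.055 $/kg
  sample A: σ_y = 90.50 MPa, ρ = 8938 kg/m³, cost = 7.716 $/kg
  sample V: σ_y = 54.26 MPa, ρ = 745.6 kg/m³, cost = 1.000 $/kg
  sample F: σ_y = 1779 MPa, ρ = 8073 kg/m³, cost = 35.27 $/kg
  sample Q: σ_y = 246.0 MPa, ρ = 8480 kg/m³, cost = 5.732 $/kg
  sample V: M = 72.8 kN·m per $
  sample F: M = 6.25 kN·m per $
  sample Q: M = 5.06 kN·m per $
  sample S: M = 3.18 kN·m per $
  sample A: M = 1.31 kN·m per $
  sample U: M = 0.209 kN·m per $
Sample V has the largest M.

sample V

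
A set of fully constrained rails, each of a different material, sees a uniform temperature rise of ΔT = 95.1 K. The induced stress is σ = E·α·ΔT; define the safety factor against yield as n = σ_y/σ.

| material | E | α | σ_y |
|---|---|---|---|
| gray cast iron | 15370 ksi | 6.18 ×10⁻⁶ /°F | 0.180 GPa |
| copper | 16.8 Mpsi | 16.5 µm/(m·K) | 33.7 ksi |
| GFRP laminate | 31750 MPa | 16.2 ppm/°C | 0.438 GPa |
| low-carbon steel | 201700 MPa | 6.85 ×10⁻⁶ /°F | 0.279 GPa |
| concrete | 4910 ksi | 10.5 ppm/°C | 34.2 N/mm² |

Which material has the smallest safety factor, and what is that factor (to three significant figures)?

In consistent units (E in GPa, α in ×10⁻⁶/K, σ_y in MPa):
  gray cast iron: E = 106.0, α = 11.1, σ_y = 180.0 → σ = 112 MPa, n = 1.61
  copper: E = 115.8, α = 16.5, σ_y = 232.4 → σ = 182 MPa, n = 1.28
  GFRP laminate: E = 31.75, α = 16.2, σ_y = 438.0 → σ = 48.9 MPa, n = 8.95
  low-carbon steel: E = 201.7, α = 12.3, σ_y = 279.0 → σ = 237 MPa, n = 1.18
  concrete: E = 33.85, α = 10.5, σ_y = 34.20 → σ = 33.8 MPa, n = 1.01
Concrete has the lowest safety factor, n = 1.01.

concrete, n = 1.01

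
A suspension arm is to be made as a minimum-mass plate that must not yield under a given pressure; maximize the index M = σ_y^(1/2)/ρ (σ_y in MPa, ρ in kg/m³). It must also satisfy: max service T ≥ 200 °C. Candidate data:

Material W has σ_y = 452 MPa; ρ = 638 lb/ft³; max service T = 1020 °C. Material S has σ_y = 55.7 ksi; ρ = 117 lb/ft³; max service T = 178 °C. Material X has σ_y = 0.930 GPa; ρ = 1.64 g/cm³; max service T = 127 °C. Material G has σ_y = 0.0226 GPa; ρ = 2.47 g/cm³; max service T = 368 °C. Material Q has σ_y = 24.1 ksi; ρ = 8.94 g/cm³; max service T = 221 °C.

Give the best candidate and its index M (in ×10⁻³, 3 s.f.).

Screen on constraints: max service T ≥ 200 °C. Survivors: material W, material G, material Q.
Putting every candidate on a common basis:
  material W: σ_y = 452.0 MPa, ρ = 10220 kg/m³
  material G: σ_y = 22.60 MPa, ρ = 2470 kg/m³
  material Q: σ_y = 166.2 MPa, ρ = 8940 kg/m³
  material W: M = 2.08×10⁻³
  material G: M = 1.92×10⁻³
  material Q: M = 1.44×10⁻³
Highest index: material W.

material W, M = 2.08×10⁻³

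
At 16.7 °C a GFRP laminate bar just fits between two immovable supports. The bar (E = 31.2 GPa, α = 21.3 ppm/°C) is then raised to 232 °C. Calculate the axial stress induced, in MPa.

ΔT = 215.3 K. Constrained thermal stress σ = E·α·ΔT = 31.20×10³ MPa × 21.3×10⁻⁶ × 215.3 = 143 MPa (compressive).

143 MPa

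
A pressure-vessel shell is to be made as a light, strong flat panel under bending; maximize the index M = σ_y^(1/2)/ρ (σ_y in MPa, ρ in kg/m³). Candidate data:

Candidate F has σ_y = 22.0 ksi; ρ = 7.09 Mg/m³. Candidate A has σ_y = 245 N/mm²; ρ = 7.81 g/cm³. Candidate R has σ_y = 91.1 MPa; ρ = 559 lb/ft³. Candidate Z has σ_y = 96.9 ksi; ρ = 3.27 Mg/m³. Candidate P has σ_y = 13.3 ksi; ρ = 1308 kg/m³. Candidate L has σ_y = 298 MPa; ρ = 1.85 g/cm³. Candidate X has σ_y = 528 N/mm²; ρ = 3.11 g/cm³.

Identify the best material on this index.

After converting to SI:
  candidate F: σ_y = 151.7 MPa, ρ = 7090 kg/m³
  candidate A: σ_y = 245.0 MPa, ρ = 7810 kg/m³
  candidate R: σ_y = 91.10 MPa, ρ = 8954 kg/m³
  candidate Z: σ_y = 668.1 MPa, ρ = 3270 kg/m³
  candidate P: σ_y = 91.70 MPa, ρ = 1308 kg/m³
  candidate L: σ_y = 298.0 MPa, ρ = 1850 kg/m³
  candidate X: σ_y = 528.0 MPa, ρ = 3110 kg/m³
  candidate L: M = 9.33×10⁻³
  candidate Z: M = 7.90×10⁻³
  candidate X: M = 7.39×10⁻³
  candidate P: M = 7.32×10⁻³
  candidate A: M = 2.00×10⁻³
  candidate F: M = 1.74×10⁻³
  candidate R: M = 1.07×10⁻³
Highest index: candidate L.

candidate L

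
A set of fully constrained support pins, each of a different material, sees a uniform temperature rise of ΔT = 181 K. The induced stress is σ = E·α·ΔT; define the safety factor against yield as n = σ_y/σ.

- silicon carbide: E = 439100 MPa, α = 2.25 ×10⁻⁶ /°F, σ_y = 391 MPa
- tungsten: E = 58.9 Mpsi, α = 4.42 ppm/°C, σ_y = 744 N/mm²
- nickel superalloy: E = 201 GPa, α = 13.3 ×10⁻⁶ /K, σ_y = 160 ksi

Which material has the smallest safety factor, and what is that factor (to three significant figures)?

With everything in SI (GPa, ×10⁻⁶/K, MPa):
  silicon carbide: E = 439.1, α = 4.05, σ_y = 391.0 → σ = 322 MPa, n = 1.21
  tungsten: E = 406.1, α = 4.42, σ_y = 744.0 → σ = 325 MPa, n = 2.29
  nickel superalloy: E = 201.0, α = 13.3, σ_y = 1103 → σ = 484 MPa, n = 2.28
The minimum is silicon carbide at n = 1.21.

silicon carbide, n = 1.21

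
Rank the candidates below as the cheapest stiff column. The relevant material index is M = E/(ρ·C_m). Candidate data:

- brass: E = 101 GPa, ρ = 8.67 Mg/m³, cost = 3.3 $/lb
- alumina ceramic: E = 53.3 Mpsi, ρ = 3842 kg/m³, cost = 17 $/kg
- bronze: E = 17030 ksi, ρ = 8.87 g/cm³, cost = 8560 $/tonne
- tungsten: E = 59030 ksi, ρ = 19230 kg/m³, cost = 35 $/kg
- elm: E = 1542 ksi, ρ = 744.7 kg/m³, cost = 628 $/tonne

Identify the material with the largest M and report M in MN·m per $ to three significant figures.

Putting every candidate on a common basis:
  brass: E = 101.0 GPa, ρ = 8670 kg/m³, cost = 7.275 $/kg
  alumina ceramic: E = 367.5 GPa, ρ = 3842 kg/m³, cost = 17.00 $/kg
  bronze: E = 117.4 GPa, ρ = 8870 kg/m³, cost = 8.560 $/kg
  tungsten: E = 407.0 GPa, ρ = 19230 kg/m³, cost = 35.00 $/kg
  elm: E = 10.63 GPa, ρ = 744.7 kg/m³, cost = 0.6280 $/kg
  elm: M = 22.7 MN·m per $
  alumina ceramic: M = 5.63 MN·m per $
  brass: M = 1.60 MN·m per $
  bronze: M = 1.55 MN·m per $
  tungsten: M = 0.605 MN·m per $
Elm has the largest M.

elm, M = 22.7 MN·m per $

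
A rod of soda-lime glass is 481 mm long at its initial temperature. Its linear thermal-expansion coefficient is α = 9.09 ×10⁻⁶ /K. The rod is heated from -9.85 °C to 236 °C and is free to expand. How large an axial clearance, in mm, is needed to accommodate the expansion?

ΔT = 236 − (-9.85) = 245.8 K.
ΔL = α·L₀·ΔT = 9.09×10⁻⁶ × 481 mm × 245.8 K = 1.07 mm.

1.07 mm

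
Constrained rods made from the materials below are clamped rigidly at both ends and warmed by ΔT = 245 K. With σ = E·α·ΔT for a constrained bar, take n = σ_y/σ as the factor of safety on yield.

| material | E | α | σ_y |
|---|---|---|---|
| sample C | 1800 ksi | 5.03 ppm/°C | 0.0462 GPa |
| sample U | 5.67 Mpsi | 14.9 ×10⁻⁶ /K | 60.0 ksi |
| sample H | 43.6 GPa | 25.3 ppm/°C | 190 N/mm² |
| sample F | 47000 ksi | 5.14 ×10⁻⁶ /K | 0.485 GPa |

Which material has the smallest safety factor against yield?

sample H

In consistent units (E in GPa, α in ×10⁻⁶/K, σ_y in MPa):
  sample C: E = 12.41, α = 5.03, σ_y = 46.20 → σ = 15.3 MPa, n = 3.02
  sample U: E = 39.09, α = 14.9, σ_y = 413.7 → σ = 143 MPa, n = 2.90
  sample H: E = 43.60, α = 25.3, σ_y = 190.0 → σ = 270 MPa, n = 0.703
  sample F: E = 324.1, α = 5.14, σ_y = 485.0 → σ = 408 MPa, n = 1.19
The minimum is sample H at n = 0.703.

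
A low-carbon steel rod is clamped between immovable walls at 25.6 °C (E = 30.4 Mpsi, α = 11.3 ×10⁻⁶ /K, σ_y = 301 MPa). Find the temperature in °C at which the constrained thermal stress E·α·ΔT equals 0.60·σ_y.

E = 30.4 Mpsi = 209.6 GPa.
E·α·ΔT = 180.6 MPa ⇒ ΔT = 180.6 / (209.6×10³ × 11.3×10⁻⁶) = 76.25 K.
T = 25.6 + 76.25 = 101.9 °C.

102 °C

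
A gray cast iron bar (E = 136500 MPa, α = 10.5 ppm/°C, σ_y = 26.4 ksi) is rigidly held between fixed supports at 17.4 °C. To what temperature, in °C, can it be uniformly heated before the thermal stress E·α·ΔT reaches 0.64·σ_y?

98.7 °C

E = 136500 MPa = 136.5 GPa.
σ_y = 26.4 ksi = 182.0 MPa.
E·α·ΔT = 116.5 MPa ⇒ ΔT = 116.5 / (136.5×10³ × 10.5×10⁻⁶) = 81.28 K.
T = 17.4 + 81.28 = 98.68 °C.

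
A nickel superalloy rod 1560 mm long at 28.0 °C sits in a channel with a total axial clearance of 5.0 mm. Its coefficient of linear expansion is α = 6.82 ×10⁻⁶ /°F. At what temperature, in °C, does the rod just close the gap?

289 °C

α = 6.82×10⁻⁶/°F × 9/5 = 12.3×10⁻⁶/K.
α·L₀·ΔT = 5.0 mm ⇒ ΔT = 5.0 / (12.3×10⁻⁶ × 1560.0) = 261.1 K.
T = 28.0 + 261.1 = 289.1 °C.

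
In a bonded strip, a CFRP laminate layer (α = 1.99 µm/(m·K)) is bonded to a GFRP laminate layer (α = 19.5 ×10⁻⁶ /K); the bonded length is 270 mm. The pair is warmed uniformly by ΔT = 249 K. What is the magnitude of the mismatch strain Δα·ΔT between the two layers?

4.36×10⁻³

Δα = |1.99 − 19.5|×10⁻⁶/K = 17.5×10⁻⁶/K.
Mismatch strain = Δα·ΔT = 17.5×10⁻⁶ × 249.0 = 4.36×10⁻³.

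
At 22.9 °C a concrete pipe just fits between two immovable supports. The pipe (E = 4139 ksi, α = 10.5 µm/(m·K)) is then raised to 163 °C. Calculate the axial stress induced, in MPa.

42.0 MPa

E = 4139 ksi = 28.54 GPa.
ΔT = 140.1 K. Constrained thermal stress σ = E·α·ΔT = 28.54×10³ MPa × 10.5×10⁻⁶ × 140.1 = 42.0 MPa (compressive).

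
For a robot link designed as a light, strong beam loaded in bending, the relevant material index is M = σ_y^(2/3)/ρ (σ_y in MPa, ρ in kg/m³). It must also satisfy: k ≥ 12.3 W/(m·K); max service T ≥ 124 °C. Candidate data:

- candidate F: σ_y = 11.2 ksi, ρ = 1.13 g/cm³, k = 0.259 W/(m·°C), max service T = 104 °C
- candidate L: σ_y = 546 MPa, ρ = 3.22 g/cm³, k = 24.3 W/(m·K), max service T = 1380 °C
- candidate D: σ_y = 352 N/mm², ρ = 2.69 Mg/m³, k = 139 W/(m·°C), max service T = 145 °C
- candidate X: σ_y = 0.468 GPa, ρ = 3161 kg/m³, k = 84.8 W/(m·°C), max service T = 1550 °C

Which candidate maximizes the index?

Screen on constraints: k ≥ 12.3 W/(m·K); max service T ≥ 124 °C. Survivors: candidate L, candidate D, candidate X.
After converting to SI:
  candidate L: σ_y = 546.0 MPa, ρ = 3220 kg/m³
  candidate D: σ_y = 352.0 MPa, ρ = 2690 kg/m³
  candidate X: σ_y = 468.0 MPa, ρ = 3161 kg/m³
  candidate L: M = 20.7×10⁻³
  candidate X: M = 19.1×10⁻³
  candidate D: M = 18.5×10⁻³
Candidate L has the largest M.

candidate L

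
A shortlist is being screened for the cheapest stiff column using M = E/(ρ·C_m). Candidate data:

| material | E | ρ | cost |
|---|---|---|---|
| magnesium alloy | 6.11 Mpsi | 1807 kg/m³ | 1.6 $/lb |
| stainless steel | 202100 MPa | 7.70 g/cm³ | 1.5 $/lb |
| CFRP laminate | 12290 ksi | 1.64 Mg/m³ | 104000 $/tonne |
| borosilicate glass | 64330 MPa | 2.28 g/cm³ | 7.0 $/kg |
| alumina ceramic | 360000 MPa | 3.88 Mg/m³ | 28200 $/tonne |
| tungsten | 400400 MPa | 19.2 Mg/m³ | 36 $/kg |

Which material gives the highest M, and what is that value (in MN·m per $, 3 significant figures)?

In SI units:
  magnesium alloy: E = 42.13 GPa, ρ = 1807 kg/m³, cost = 3.527 $/kg
  stainless steel: E = 202.1 GPa, ρ = 7700 kg/m³, cost = 3.307 $/kg
  CFRP laminate: E = 84.74 GPa, ρ = 1640 kg/m³, cost = 104.0 $/kg
  borosilicate glass: E = 64.33 GPa, ρ = 2280 kg/m³, cost = 7.000 $/kg
  alumina ceramic: E = 360.0 GPa, ρ = 3880 kg/m³, cost = 28.20 $/kg
  tungsten: E = 400.4 GPa, ρ = 19200 kg/m³, cost = 36.00 $/kg
  stainless steel: M = 7.94 MN·m per $
  magnesium alloy: M = 6.61 MN·m per $
  borosilicate glass: M = 4.03 MN·m per $
  alumina ceramic: M = 3.29 MN·m per $
  tungsten: M = 0.579 MN·m per $
  CFRP laminate: M = 0.497 MN·m per $
The maximum is for stainless steel.

stainless steel, M = 7.94 MN·m per $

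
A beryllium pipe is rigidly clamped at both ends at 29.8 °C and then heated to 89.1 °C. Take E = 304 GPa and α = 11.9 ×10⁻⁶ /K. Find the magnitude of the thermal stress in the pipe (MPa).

ΔT = 59.30 K. Constrained thermal stress σ = E·α·ΔT = 304.0×10³ MPa × 11.9×10⁻⁶ × 59.30 = 215 MPa (compressive).

215 MPa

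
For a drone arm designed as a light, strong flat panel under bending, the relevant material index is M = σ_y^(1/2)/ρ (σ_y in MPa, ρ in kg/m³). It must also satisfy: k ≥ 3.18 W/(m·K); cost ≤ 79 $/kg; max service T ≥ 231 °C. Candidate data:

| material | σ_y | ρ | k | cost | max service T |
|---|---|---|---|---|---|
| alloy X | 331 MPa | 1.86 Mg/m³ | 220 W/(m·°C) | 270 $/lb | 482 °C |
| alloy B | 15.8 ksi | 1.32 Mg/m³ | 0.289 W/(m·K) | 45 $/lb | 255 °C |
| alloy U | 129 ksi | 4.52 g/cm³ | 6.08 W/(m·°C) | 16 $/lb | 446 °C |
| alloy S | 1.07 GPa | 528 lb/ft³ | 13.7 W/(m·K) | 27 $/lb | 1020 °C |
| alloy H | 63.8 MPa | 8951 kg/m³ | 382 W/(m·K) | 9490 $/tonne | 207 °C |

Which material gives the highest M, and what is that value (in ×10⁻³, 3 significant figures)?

Screen on constraints: k ≥ 3.18 W/(m·K); cost ≤ 79 $/kg; max service T ≥ 231 °C. Survivors: alloy U, alloy S.
In SI units:
  alloy U: σ_y = 889.4 MPa, ρ = 4520 kg/m³
  alloy S: σ_y = 1070 MPa, ρ = 8458 kg/m³
  alloy U: M = 6.60×10⁻³
  alloy S: M = 3.87×10⁻³
Alloy U ranks first.

alloy U, M = 6.60×10⁻³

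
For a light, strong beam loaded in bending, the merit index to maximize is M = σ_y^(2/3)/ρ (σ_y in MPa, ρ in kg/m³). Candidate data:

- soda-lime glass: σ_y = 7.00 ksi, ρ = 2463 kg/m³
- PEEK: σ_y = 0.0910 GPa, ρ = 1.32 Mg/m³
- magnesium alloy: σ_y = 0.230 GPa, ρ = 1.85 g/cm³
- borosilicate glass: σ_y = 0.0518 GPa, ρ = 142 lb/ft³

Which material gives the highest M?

magnesium alloy

After converting to SI:
  soda-lime glass: σ_y = 48.26 MPa, ρ = 2463 kg/m³
  PEEK: σ_y = 91.00 MPa, ρ = 1320 kg/m³
  magnesium alloy: σ_y = 230.0 MPa, ρ = 1850 kg/m³
  borosilicate glass: σ_y = 51.80 MPa, ρ = 2275 kg/m³
  magnesium alloy: M = 20.3×10⁻³
  PEEK: M = 15.3×10⁻³
  borosilicate glass: M = 6.11×10⁻³
  soda-lime glass: M = 5.38×10⁻³
Magnesium alloy ranks first.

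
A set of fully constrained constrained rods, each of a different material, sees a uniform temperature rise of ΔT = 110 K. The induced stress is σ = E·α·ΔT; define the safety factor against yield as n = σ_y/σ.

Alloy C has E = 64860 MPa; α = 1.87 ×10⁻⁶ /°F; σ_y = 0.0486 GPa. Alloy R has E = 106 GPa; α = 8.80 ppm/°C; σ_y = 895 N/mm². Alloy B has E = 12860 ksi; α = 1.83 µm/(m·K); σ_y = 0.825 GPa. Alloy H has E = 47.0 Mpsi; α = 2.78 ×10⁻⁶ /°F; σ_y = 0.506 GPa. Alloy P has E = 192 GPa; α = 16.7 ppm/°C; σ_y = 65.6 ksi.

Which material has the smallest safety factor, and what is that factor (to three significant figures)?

With everything in SI (GPa, ×10⁻⁶/K, MPa):
  alloy C: E = 64.86, α = 3.37, σ_y = 48.60 → σ = 24.0 MPa, n = 2.02
  alloy R: E = 106.0, α = 8.80, σ_y = 895.0 → σ = 103 MPa, n = 8.72
  alloy B: E = 88.67, α = 1.83, σ_y = 825.0 → σ = 17.8 MPa, n = 46.2
  alloy H: E = 324.1, α = 5.00, σ_y = 506.0 → σ = 178 MPa, n = 2.84
  alloy P: E = 192.0, α = 16.7, σ_y = 452.3 → σ = 353 MPa, n = 1.28
Alloy P has the lowest safety factor, n = 1.28.

alloy P, n = 1.28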